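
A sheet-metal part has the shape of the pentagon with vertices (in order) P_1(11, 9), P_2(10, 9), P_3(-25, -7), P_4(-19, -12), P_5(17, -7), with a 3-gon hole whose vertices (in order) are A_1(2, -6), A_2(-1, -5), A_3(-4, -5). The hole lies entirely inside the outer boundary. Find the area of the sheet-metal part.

Outer boundary:
Apply the surveyor's formula: 2A = Σ (x_i·y_{i+1} − x_{i+1}·y_i), indices taken mod 5.
Σ = (9) + (155) + (167) + (337) + (230) = 898
Area = |Σ|/2 = 449.
Hole:
Apply the shoelace (surveyor's) formula: 2A = Σ (x_i·y_{i+1} − x_{i+1}·y_i), indices taken mod 3.
Σ = (-16) + (-15) + (34) = 3
Area = |Σ|/2 = 1.5.
Net area = 449 − 1.5 = 447.5.

447.5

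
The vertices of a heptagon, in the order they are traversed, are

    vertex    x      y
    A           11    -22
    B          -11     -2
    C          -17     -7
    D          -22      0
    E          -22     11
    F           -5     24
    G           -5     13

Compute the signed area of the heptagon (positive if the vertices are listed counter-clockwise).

Apply the surveyor's formula: 2A = Σ (x_i·y_{i+1} − x_{i+1}·y_i), indices taken mod 7.
A→B: (11)(-2) − (-11)(-22) = -264
B→C: (-11)(-7) − (-17)(-2) = 43
C→D: (-17)(0) − (-22)(-7) = -154
D→E: (-22)(11) − (-22)(0) = -242
E→F: (-22)(24) − (-5)(11) = -473
F→G: (-5)(13) − (-5)(24) = 55
G→A: (-5)(-22) − (11)(13) = -33
Σ = -1068
Signed area = Σ/2 = -534 (negative ⇒ clockwise traversal).

-534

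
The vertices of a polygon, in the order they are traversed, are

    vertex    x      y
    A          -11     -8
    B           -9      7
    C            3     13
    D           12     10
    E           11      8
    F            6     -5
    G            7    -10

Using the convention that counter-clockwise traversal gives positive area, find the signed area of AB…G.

-360.5

Apply the shoelace (surveyor's) formula: 2A = Σ (x_i·y_{i+1} − x_{i+1}·y_i), indices taken mod 7.
A→B: (-11)(7) − (-9)(-8) = -149
B→C: (-9)(13) − (3)(7) = -138
C→D: (3)(10) − (12)(13) = -126
D→E: (12)(8) − (11)(10) = -14
E→F: (11)(-5) − (6)(8) = -103
F→G: (6)(-10) − (7)(-5) = -25
G→A: (7)(-8) − (-11)(-10) = -166
Σ = -721
Signed area = Σ/2 = -360.5 (negative ⇒ clockwise traversal).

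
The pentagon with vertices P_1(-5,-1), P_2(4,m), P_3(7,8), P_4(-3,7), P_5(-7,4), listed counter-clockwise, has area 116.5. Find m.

-5

Write out the shoelace sum; only the two edges meeting at P_2 involve m:
2·Area = [((-5)·m − 4·(-1)) + (4·8 − 7·m)] + 137
       = -12·m + 173 = 233
⇒ m = -5.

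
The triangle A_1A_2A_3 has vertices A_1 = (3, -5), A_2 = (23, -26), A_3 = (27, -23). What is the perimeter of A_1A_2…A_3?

|A_1A_2| = √((20)² + (-21)²) = √841 = 29
|A_2A_3| = √((4)² + (3)²) = √25 = 5
|A_3A_1| = √((-24)² + (18)²) = √900 = 30
Perimeter = 29 + 5 + 30 = 64.

64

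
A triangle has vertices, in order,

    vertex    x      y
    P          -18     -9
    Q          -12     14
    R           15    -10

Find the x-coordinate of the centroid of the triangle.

-5

Apply the shoelace formula. First the cross-terms c_i = x_i·y_{i+1} − x_{i+1}·y_i:
  -360, -90, -315  ⇒  2A = -765, A = -382.5.
Then Σ (x_i + x_{i+1})·c_i = 11475, so x̄ = 11475 / (6·(-382.5)) = -5.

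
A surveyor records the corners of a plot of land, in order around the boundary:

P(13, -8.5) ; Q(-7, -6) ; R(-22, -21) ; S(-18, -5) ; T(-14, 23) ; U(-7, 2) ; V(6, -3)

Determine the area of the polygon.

372.25

Cross-terms: -137.5, 15, -268, -484, 133, 9, -12  ⇒  Σ = -744.5
Area = |Σ|/2 = 372.25.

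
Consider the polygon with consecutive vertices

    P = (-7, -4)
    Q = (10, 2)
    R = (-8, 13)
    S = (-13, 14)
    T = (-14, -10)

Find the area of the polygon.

270.5

Σ = (26) + (146) + (57) + (326) + (-14) = 541
Area = |Σ|/2 = 270.5.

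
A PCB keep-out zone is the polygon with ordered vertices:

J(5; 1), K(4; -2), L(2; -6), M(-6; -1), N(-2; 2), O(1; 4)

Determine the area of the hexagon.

57.5

Σ = (-14) + (-20) + (-38) + (-14) + (-10) + (-19) = -115
Area = |Σ|/2 = 57.5.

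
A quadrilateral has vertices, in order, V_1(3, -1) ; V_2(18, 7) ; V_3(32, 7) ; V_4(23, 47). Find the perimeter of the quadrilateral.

124

|V_1V_2| = √((15)² + (8)²) = √289 = 17
|V_2V_3| = √((14)² + (0)²) = √196 = 14
|V_3V_4| = √((-9)² + (40)²) = √1681 = 41
|V_4V_1| = √((-20)² + (-48)²) = √2704 = 52
Perimeter = 17 + 14 + 41 + 52 = 124.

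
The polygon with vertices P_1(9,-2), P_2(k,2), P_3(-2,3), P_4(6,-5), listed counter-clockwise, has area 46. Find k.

Write out the shoelace sum; only the two edges meeting at P_2 involve k:
2·Area = [(9·2 − k·(-2)) + (k·3 − (-2)·2)] + 25
       = 5·k + 47 = 92
⇒ k = 9.

9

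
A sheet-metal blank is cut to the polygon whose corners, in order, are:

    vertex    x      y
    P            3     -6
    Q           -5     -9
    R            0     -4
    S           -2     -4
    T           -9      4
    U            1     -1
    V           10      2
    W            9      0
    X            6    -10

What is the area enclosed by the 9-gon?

93

Cross-terms: -57, 20, -8, -44, 5, 12, -18, -90, -6  ⇒  Σ = -186
Area = |Σ|/2 = 93.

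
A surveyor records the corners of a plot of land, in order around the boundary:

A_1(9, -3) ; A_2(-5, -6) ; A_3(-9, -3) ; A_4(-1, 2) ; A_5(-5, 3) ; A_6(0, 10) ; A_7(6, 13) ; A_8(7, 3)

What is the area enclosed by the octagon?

Apply the shoelace (surveyor's) formula: 2A = Σ (x_i·y_{i+1} − x_{i+1}·y_i), indices taken mod 8.
Cross-terms: -69, -39, -21, 7, -50, -60, -73, -48  ⇒  Σ = -353
Area = |Σ|/2 = 176.5.

176.5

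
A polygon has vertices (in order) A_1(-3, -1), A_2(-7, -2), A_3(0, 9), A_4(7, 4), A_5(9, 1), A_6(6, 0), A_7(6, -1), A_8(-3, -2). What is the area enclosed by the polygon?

93

Σ = (-1) + (-63) + (-63) + (-29) + (-6) + (-6) + (-15) + (-3) = -186
Area = |Σ|/2 = 93.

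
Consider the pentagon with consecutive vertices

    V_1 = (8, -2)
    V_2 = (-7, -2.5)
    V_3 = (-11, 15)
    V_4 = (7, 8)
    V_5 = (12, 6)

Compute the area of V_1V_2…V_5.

Cross-terms: -34, -132.5, -193, -54, -72  ⇒  Σ = -485.5
Area = |Σ|/2 = 242.75.

242.75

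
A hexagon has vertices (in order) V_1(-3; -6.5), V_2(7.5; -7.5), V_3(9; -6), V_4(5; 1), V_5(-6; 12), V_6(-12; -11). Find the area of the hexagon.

Apply the shoelace (surveyor's) formula: 2A = Σ (x_i·y_{i+1} − x_{i+1}·y_i), indices taken mod 6.
Cross-terms: 71.25, 22.5, 39, 66, 210, 45  ⇒  Σ = 453.75
Area = |Σ|/2 = 226.875.

226.875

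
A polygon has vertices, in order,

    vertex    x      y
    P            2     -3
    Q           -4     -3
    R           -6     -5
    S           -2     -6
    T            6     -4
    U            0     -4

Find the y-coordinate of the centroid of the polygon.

-83/19

Apply Gauss's area formula. First the cross-terms c_i = x_i·y_{i+1} − x_{i+1}·y_i:
  -18, 2, 26, 44, -24, 8  ⇒  2A = 38, A = 19.
Then Σ (y_i + y_{i+1})·c_i = -498, so ȳ = -498 / (6·19) = -83/19.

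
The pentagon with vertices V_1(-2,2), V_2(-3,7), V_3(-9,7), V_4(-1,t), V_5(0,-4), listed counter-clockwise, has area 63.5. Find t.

-10

Write out the shoelace sum; only the two edges meeting at V_4 involve t:
2·Area = [((-9)·t − (-1)·7) + ((-1)·(-4) − 0·t)] + 26
       = -9·t + 37 = 127
⇒ t = -10.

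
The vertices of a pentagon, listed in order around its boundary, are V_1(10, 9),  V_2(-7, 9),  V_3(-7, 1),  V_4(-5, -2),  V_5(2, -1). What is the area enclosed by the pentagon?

132.5

V_1→V_2: (10)(9) − (-7)(9) = 153
V_2→V_3: (-7)(1) − (-7)(9) = 56
V_3→V_4: (-7)(-2) − (-5)(1) = 19
V_4→V_5: (-5)(-1) − (2)(-2) = 9
V_5→V_1: (2)(9) − (10)(-1) = 28
Σ = 265
Area = |Σ|/2 = 132.5.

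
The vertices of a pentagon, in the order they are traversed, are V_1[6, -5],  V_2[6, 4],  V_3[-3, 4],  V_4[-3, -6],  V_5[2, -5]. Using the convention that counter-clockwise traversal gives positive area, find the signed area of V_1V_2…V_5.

83.5

Σ = (54) + (36) + (30) + (27) + (20) = 167
Signed area = Σ/2 = 83.5 (positive ⇒ counter-clockwise traversal).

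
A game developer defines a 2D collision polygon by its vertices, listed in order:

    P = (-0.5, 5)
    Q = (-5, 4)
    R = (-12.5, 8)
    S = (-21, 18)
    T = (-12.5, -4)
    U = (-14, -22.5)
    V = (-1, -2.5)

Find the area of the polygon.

Cross-terms: 23, 10, -57, 309, 225.25, 12.5, -6.25  ⇒  Σ = 516.5
Area = |Σ|/2 = 258.25.

258.25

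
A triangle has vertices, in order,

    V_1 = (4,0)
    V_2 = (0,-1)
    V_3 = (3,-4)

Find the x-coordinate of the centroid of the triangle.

7/3

Apply the shoelace formula. First the cross-terms c_i = x_i·y_{i+1} − x_{i+1}·y_i:
  -4, 3, 16  ⇒  2A = 15, A = 7.5.
Then Σ (x_i + x_{i+1})·c_i = 105, so x̄ = 105 / (6·7.5) = 7/3.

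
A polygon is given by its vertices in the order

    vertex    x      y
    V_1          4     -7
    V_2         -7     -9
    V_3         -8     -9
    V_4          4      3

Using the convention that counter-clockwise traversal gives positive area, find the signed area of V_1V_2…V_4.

-61

Σ = (-85) + (-9) + (12) + (-40) = -122
Signed area = Σ/2 = -61 (negative ⇒ clockwise traversal).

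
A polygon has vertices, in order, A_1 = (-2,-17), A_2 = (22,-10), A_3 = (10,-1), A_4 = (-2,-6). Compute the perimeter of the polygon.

64

|A_1A_2| = √((24)² + (7)²) = √625 = 25
|A_2A_3| = √((-12)² + (9)²) = √225 = 15
|A_3A_4| = √((-12)² + (-5)²) = √169 = 13
|A_4A_1| = √((0)² + (-11)²) = √121 = 11
Perimeter = 25 + 15 + 13 + 11 = 64.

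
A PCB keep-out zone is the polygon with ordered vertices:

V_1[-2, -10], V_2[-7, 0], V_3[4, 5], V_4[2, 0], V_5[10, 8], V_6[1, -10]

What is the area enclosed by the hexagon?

Apply the surveyor's formula: 2A = Σ (x_i·y_{i+1} − x_{i+1}·y_i), indices taken mod 6.
Cross-terms: -70, -35, -10, 16, -108, -30  ⇒  Σ = -237
Area = |Σ|/2 = 118.5.

118.5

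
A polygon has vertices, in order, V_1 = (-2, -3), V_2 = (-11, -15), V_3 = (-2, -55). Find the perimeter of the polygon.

108

|V_1V_2| = √((-9)² + (-12)²) = √225 = 15
|V_2V_3| = √((9)² + (-40)²) = √1681 = 41
|V_3V_1| = √((0)² + (52)²) = √2704 = 52
Perimeter = 15 + 41 + 52 = 108.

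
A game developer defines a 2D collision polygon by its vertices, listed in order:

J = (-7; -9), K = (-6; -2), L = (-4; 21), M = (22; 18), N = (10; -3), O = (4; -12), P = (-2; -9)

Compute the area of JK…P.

583.5

Σ = (-40) + (-134) + (-534) + (-246) + (-108) + (-60) + (-45) = -1167
Area = |Σ|/2 = 583.5.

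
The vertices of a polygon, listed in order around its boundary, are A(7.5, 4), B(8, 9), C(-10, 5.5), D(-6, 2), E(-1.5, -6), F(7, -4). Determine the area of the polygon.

163.75

Apply Gauss's area formula: 2A = Σ (x_i·y_{i+1} − x_{i+1}·y_i), indices taken mod 6.
Cross-terms: 35.5, 134, 13, 39, 48, 58  ⇒  Σ = 327.5
Area = |Σ|/2 = 163.75.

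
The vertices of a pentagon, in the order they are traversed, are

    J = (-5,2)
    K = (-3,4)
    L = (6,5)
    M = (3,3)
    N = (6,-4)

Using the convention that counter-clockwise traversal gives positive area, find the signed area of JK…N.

-44

Σ = (-14) + (-39) + (3) + (-30) + (-8) = -88
Signed area = Σ/2 = -44 (negative ⇒ clockwise traversal).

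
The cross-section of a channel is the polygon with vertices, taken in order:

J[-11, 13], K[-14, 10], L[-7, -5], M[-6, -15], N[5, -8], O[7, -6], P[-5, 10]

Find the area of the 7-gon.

260.5

Apply the shoelace formula: 2A = Σ (x_i·y_{i+1} − x_{i+1}·y_i), indices taken mod 7.
Σ = (72) + (140) + (75) + (123) + (26) + (40) + (45) = 521
Area = |Σ|/2 = 260.5.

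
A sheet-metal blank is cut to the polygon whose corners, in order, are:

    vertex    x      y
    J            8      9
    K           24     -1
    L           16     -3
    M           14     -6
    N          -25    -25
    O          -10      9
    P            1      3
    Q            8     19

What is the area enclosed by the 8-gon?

Σ = (-224) + (-56) + (-54) + (-500) + (-475) + (-39) + (-5) + (-80) = -1433
Area = |Σ|/2 = 716.5.

716.5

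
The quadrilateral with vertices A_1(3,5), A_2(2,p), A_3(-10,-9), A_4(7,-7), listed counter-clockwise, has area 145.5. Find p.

10

The doubled signed area Σ (x_i y_{i+1} − x_{i+1} y_i) is linear in p.
With p=0 it equals 161; the coefficient of p is 13 (from the two edges through A_2).
So 13·p + 161 = 2·145.5 = 291 ⇒ p = 10.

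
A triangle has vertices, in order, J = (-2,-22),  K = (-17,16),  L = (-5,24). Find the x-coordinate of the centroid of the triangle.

-8

Apply Gauss's area formula. First the cross-terms c_i = x_i·y_{i+1} − x_{i+1}·y_i:
  -406, -328, 158  ⇒  2A = -576, A = -288.
Then Σ (x_i + x_{i+1})·c_i = 13824, so x̄ = 13824 / (6·(-288)) = -8.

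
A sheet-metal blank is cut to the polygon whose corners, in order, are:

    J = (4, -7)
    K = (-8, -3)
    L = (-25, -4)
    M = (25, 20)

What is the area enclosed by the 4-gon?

383

Apply Gauss's area formula: 2A = Σ (x_i·y_{i+1} − x_{i+1}·y_i), indices taken mod 4.
J→K: (4)(-3) − (-8)(-7) = -68
K→L: (-8)(-4) − (-25)(-3) = -43
L→M: (-25)(20) − (25)(-4) = -400
M→J: (25)(-7) − (4)(20) = -255
Σ = -766
Area = |Σ|/2 = 383.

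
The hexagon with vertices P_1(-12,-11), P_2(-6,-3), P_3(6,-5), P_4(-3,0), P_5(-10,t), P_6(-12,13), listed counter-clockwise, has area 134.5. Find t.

12

The doubled signed area Σ (x_i y_{i+1} − x_{i+1} y_i) is linear in t.
With t=0 it equals 161; the coefficient of t is 9 (from the two edges through P_5).
So 9·t + 161 = 2·134.5 = 269 ⇒ t = 12.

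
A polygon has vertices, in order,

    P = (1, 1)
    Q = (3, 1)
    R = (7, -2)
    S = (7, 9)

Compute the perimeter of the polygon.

28

|PQ| = √((2)² + (0)²) = √4 = 2
|QR| = √((4)² + (-3)²) = √25 = 5
|RS| = √((0)² + (11)²) = √121 = 11
|SP| = √((-6)² + (-8)²) = √100 = 10
Perimeter = 2 + 5 + 11 + 10 = 28.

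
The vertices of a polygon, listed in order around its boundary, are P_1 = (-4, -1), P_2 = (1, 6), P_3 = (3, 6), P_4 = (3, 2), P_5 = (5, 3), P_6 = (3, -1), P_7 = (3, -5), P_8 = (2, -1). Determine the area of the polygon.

36.5

Apply Gauss's area formula: 2A = Σ (x_i·y_{i+1} − x_{i+1}·y_i), indices taken mod 8.
P_1→P_2: (-4)(6) − (1)(-1) = -23
P_2→P_3: (1)(6) − (3)(6) = -12
P_3→P_4: (3)(2) − (3)(6) = -12
P_4→P_5: (3)(3) − (5)(2) = -1
P_5→P_6: (5)(-1) − (3)(3) = -14
P_6→P_7: (3)(-5) − (3)(-1) = -12
P_7→P_8: (3)(-1) − (2)(-5) = 7
P_8→P_1: (2)(-1) − (-4)(-1) = -6
Σ = -73
Area = |Σ|/2 = 36.5.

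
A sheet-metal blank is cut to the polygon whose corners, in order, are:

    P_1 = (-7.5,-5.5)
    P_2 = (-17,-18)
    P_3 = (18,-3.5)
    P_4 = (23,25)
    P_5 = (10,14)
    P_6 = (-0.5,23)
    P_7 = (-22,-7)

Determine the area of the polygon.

921.25

Cross-terms: 41.5, 383.5, 530.5, 72, 237, 509.5, 68.5  ⇒  Σ = 1842.5
Area = |Σ|/2 = 921.25.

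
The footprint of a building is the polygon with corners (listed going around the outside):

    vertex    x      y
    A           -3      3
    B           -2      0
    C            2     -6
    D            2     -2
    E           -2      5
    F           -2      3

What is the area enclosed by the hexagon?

Apply the shoelace formula: 2A = Σ (x_i·y_{i+1} − x_{i+1}·y_i), indices taken mod 6.
Σ = (6) + (12) + (8) + (6) + (4) + (3) = 39
Area = |Σ|/2 = 19.5.

19.5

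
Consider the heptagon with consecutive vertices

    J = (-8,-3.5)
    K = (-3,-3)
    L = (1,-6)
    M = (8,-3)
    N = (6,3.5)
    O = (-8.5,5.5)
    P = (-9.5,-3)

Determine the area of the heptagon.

137.625

J→K: (-8)(-3) − (-3)(-3.5) = 13.5
K→L: (-3)(-6) − (1)(-3) = 21
L→M: (1)(-3) − (8)(-6) = 45
M→N: (8)(3.5) − (6)(-3) = 46
N→O: (6)(5.5) − (-8.5)(3.5) = 62.75
O→P: (-8.5)(-3) − (-9.5)(5.5) = 77.75
P→J: (-9.5)(-3.5) − (-8)(-3) = 9.25
Σ = 275.25
Area = |Σ|/2 = 137.625.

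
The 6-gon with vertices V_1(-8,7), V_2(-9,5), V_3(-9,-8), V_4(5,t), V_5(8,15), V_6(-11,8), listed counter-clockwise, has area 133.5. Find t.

12

Write out the shoelace sum; only the two edges meeting at V_4 involve t:
2·Area = [((-9)·t − 5·(-8)) + (5·15 − 8·t)] + 356
       = -17·t + 471 = 267
⇒ t = 12.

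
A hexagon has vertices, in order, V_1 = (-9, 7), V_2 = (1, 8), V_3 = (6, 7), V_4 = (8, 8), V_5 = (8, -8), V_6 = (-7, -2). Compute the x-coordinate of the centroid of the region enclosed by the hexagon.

Apply the shoelace formula. First the cross-terms c_i = x_i·y_{i+1} − x_{i+1}·y_i:
  -79, -41, -8, -128, -72, -67  ⇒  2A = -395, A = -197.5.
Then Σ (x_i + x_{i+1})·c_i = -815, so x̄ = -815 / (6·(-197.5)) = 163/237.

163/237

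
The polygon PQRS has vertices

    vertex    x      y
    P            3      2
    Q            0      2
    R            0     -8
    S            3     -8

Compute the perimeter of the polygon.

26

|PQ| = √((-3)² + (0)²) = √9 = 3
|QR| = √((0)² + (-10)²) = √100 = 10
|RS| = √((3)² + (0)²) = √9 = 3
|SP| = √((0)² + (10)²) = √100 = 10
Perimeter = 3 + 10 + 3 + 10 = 26.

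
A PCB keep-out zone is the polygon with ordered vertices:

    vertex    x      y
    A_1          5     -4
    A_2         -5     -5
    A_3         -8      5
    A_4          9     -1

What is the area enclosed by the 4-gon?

89

Apply the surveyor's formula: 2A = Σ (x_i·y_{i+1} − x_{i+1}·y_i), indices taken mod 4.
Σ = (-45) + (-65) + (-37) + (-31) = -178
Area = |Σ|/2 = 89.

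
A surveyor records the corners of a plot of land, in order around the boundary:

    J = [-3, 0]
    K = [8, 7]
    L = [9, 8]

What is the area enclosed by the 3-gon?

2

Apply the shoelace (surveyor's) formula: 2A = Σ (x_i·y_{i+1} − x_{i+1}·y_i), indices taken mod 3.
Σ = (-21) + (1) + (24) = 4
Area = |Σ|/2 = 2.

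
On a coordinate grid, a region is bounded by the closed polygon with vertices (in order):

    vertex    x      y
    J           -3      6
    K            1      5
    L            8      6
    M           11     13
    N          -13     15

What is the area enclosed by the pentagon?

Σ = (-21) + (-34) + (38) + (334) + (-33) = 284
Area = |Σ|/2 = 142.

142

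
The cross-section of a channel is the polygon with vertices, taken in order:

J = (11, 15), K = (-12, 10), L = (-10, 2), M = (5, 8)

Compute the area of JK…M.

Σ = (290) + (76) + (-90) + (-13) = 263
Area = |Σ|/2 = 131.5.

131.5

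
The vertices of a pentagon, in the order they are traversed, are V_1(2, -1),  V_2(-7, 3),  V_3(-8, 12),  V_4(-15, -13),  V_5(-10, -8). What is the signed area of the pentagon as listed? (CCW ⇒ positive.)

Apply the shoelace (surveyor's) formula: 2A = Σ (x_i·y_{i+1} − x_{i+1}·y_i), indices taken mod 5.
Σ = (-1) + (-60) + (284) + (-10) + (26) = 239
Signed area = Σ/2 = 119.5 (positive ⇒ counter-clockwise traversal).

119.5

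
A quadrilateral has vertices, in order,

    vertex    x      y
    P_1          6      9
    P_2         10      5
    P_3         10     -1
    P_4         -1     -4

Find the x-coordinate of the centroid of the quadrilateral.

Apply the surveyor's formula. First the cross-terms c_i = x_i·y_{i+1} − x_{i+1}·y_i:
  -60, -60, -41, 15  ⇒  2A = -146, A = -73.
Then Σ (x_i + x_{i+1})·c_i = -2454, so x̄ = -2454 / (6·(-73)) = 409/73.

409/73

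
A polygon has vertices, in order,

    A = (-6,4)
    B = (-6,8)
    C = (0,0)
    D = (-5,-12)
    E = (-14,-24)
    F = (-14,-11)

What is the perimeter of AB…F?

|AB| = √((0)² + (4)²) = √16 = 4
|BC| = √((6)² + (-8)²) = √100 = 10
|CD| = √((-5)² + (-12)²) = √169 = 13
|DE| = √((-9)² + (-12)²) = √225 = 15
|EF| = √((0)² + (13)²) = √169 = 13
|FA| = √((8)² + (15)²) = √289 = 17
Perimeter = 4 + 10 + 13 + 15 + 13 + 17 = 72.

72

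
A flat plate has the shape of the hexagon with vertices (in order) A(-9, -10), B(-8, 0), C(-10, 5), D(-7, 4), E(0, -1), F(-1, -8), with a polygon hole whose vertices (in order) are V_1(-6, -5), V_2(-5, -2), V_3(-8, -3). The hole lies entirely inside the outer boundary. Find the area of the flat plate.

86.5

Outer boundary:
Apply Gauss's area formula: 2A = Σ (x_i·y_{i+1} − x_{i+1}·y_i), indices taken mod 6.
A→B: (-9)(0) − (-8)(-10) = -80
B→C: (-8)(5) − (-10)(0) = -40
C→D: (-10)(4) − (-7)(5) = -5
D→E: (-7)(-1) − (0)(4) = 7
E→F: (0)(-8) − (-1)(-1) = -1
F→A: (-1)(-10) − (-9)(-8) = -62
Σ = -181
Area = |Σ|/2 = 90.5.
Hole:
V_1→V_2: (-6)(-2) − (-5)(-5) = -13
V_2→V_3: (-5)(-3) − (-8)(-2) = -1
V_3→V_1: (-8)(-5) − (-6)(-3) = 22
Σ = 8
Area = |Σ|/2 = 4.
Net area = 90.5 − 4 = 86.5.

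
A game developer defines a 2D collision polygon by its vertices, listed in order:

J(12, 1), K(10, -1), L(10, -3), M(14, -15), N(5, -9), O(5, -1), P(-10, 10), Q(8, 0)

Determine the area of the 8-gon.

96.5

Σ = (-22) + (-20) + (-108) + (-51) + (40) + (40) + (-80) + (8) = -193
Area = |Σ|/2 = 96.5.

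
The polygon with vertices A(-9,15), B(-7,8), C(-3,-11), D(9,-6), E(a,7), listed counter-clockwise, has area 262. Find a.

Write out the shoelace sum; only the two edges meeting at E involve a:
2·Area = [(9·7 − a·(-6)) + (a·15 − (-9)·7)] + 251
       = 21·a + 377 = 524
⇒ a = 7.

7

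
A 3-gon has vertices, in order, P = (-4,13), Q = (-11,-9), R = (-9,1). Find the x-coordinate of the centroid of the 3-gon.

Apply the shoelace (surveyor's) formula. First the cross-terms c_i = x_i·y_{i+1} − x_{i+1}·y_i:
  179, -92, -113  ⇒  2A = -26, A = -13.
Then Σ (x_i + x_{i+1})·c_i = 624, so x̄ = 624 / (6·(-13)) = -8.

-8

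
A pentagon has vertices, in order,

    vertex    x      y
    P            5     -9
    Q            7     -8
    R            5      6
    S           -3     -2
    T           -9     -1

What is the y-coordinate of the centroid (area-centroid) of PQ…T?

Apply the surveyor's formula. First the cross-terms c_i = x_i·y_{i+1} − x_{i+1}·y_i:
  23, 82, 8, -15, 86  ⇒  2A = 184, A = 92.
Then Σ (y_i + y_{i+1})·c_i = -1338, so ȳ = -1338 / (6·92) = -223/92.

-223/92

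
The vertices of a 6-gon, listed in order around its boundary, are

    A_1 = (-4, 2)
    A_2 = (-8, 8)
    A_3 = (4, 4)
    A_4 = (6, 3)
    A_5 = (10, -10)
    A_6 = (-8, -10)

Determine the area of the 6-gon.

209

Apply the shoelace (surveyor's) formula: 2A = Σ (x_i·y_{i+1} − x_{i+1}·y_i), indices taken mod 6.
Σ = (-16) + (-64) + (-12) + (-90) + (-180) + (-56) = -418
Area = |Σ|/2 = 209.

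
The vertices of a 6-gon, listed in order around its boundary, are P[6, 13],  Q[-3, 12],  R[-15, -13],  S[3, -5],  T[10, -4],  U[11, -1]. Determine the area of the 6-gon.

332.5

Apply the surveyor's formula: 2A = Σ (x_i·y_{i+1} − x_{i+1}·y_i), indices taken mod 6.
Σ = (111) + (219) + (114) + (38) + (34) + (149) = 665
Area = |Σ|/2 = 332.5.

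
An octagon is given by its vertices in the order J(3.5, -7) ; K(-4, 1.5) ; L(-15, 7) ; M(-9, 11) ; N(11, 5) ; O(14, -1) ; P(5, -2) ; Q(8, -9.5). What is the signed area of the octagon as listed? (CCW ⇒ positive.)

-227.25

Cross-terms: -22.75, -5.5, -102, -166, -81, -23, -31.5, -22.75  ⇒  Σ = -454.5
Signed area = Σ/2 = -227.25 (negative ⇒ clockwise traversal).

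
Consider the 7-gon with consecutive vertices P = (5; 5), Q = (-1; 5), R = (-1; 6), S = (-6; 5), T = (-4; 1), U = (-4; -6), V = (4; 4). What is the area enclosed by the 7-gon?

55

Apply the surveyor's formula: 2A = Σ (x_i·y_{i+1} − x_{i+1}·y_i), indices taken mod 7.
Σ = (30) + (-1) + (31) + (14) + (28) + (8) + (0) = 110
Area = |Σ|/2 = 55.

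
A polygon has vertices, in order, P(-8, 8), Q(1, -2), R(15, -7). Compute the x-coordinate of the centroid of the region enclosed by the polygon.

Apply Gauss's area formula. First the cross-terms c_i = x_i·y_{i+1} − x_{i+1}·y_i:
  8, 23, 64  ⇒  2A = 95, A = 47.5.
Then Σ (x_i + x_{i+1})·c_i = 760, so x̄ = 760 / (6·47.5) = 8/3.

8/3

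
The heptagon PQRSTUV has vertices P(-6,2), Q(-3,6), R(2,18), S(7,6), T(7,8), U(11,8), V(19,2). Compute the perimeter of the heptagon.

72

|PQ| = √((3)² + (4)²) = √25 = 5
|QR| = √((5)² + (12)²) = √169 = 13
|RS| = √((5)² + (-12)²) = √169 = 13
|ST| = √((0)² + (2)²) = √4 = 2
|TU| = √((4)² + (0)²) = √16 = 4
|UV| = √((8)² + (-6)²) = √100 = 10
|VP| = √((-25)² + (0)²) = √625 = 25
Perimeter = 5 + 13 + 13 + 2 + 4 + 10 + 25 = 72.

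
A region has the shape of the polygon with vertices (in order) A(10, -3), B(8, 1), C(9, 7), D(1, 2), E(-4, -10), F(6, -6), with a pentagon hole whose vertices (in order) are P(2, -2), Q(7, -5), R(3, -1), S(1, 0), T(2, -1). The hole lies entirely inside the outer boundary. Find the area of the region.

Outer boundary:
Apply the shoelace formula: 2A = Σ (x_i·y_{i+1} − x_{i+1}·y_i), indices taken mod 6.
Σ = (34) + (47) + (11) + (-2) + (84) + (42) = 216
Area = |Σ|/2 = 108.
Hole:
Apply the shoelace (surveyor's) formula: 2A = Σ (x_i·y_{i+1} − x_{i+1}·y_i), indices taken mod 5.
Σ = (4) + (8) + (1) + (-1) + (-2) = 10
Area = |Σ|/2 = 5.
Net area = 108 − 5 = 103.

103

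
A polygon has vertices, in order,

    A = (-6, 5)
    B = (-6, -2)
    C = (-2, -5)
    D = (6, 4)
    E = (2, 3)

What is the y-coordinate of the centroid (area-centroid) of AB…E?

Apply the shoelace formula. First the cross-terms c_i = x_i·y_{i+1} − x_{i+1}·y_i:
  42, 26, 22, 10, 28  ⇒  2A = 128, A = 64.
Then Σ (y_i + y_{i+1})·c_i = 216, so ȳ = 216 / (6·64) = 0.5625.

0.5625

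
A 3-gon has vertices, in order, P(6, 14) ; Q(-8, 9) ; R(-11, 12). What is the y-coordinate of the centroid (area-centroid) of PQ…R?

35/3

Apply Gauss's area formula. First the cross-terms c_i = x_i·y_{i+1} − x_{i+1}·y_i:
  166, 3, -226  ⇒  2A = -57, A = -28.5.
Then Σ (y_i + y_{i+1})·c_i = -1995, so ȳ = -1995 / (6·(-28.5)) = 35/3.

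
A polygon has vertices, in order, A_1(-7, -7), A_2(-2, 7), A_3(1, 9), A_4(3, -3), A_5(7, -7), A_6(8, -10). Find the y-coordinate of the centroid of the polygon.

Apply Gauss's area formula. First the cross-terms c_i = x_i·y_{i+1} − x_{i+1}·y_i:
  -63, -25, -30, 0, -14, -126  ⇒  2A = -258, A = -129.
Then Σ (y_i + y_{i+1})·c_i = 1800, so ȳ = 1800 / (6·(-129)) = -100/43.

-100/43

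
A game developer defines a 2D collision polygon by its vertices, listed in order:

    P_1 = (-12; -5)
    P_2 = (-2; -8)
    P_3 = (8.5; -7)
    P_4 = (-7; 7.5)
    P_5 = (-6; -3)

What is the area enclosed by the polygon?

121.375

Apply the shoelace (surveyor's) formula: 2A = Σ (x_i·y_{i+1} − x_{i+1}·y_i), indices taken mod 5.
Σ = (86) + (82) + (14.75) + (66) + (-6) = 242.75
Area = |Σ|/2 = 121.375.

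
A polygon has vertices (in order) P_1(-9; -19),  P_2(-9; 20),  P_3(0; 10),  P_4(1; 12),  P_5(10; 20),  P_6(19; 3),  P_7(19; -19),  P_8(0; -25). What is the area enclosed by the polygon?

Apply the surveyor's formula: 2A = Σ (x_i·y_{i+1} − x_{i+1}·y_i), indices taken mod 8.
Σ = (-351) + (-90) + (-10) + (-100) + (-350) + (-418) + (-475) + (-225) = -2019
Area = |Σ|/2 = 1009.5.

1009.5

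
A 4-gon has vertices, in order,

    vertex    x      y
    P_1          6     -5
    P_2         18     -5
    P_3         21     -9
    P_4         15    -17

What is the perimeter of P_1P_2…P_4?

|P_1P_2| = √((12)² + (0)²) = √144 = 12
|P_2P_3| = √((3)² + (-4)²) = √25 = 5
|P_3P_4| = √((-6)² + (-8)²) = √100 = 10
|P_4P_1| = √((-9)² + (12)²) = √225 = 15
Perimeter = 12 + 5 + 10 + 15 = 42.

42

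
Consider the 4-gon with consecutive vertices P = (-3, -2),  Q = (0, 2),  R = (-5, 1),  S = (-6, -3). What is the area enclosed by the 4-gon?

Σ = (-6) + (10) + (21) + (3) = 28
Area = |Σ|/2 = 14.

14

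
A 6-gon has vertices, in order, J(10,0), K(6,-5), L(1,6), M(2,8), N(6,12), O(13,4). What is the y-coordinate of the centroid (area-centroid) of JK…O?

Apply the shoelace (surveyor's) formula. First the cross-terms c_i = x_i·y_{i+1} − x_{i+1}·y_i:
  -50, 41, -4, -24, -132, -40  ⇒  2A = -209, A = -104.5.
Then Σ (y_i + y_{i+1})·c_i = -2517, so ȳ = -2517 / (6·(-104.5)) = 839/209.

839/209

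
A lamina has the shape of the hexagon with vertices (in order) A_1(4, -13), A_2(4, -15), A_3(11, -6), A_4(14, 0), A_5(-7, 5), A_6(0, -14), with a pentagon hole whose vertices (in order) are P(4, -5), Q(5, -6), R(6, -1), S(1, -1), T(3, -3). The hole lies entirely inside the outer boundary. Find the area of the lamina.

Outer boundary:
Σ = (-8) + (141) + (84) + (70) + (98) + (56) = 441
Area = |Σ|/2 = 220.5.
Hole:
P→Q: (4)(-6) − (5)(-5) = 1
Q→R: (5)(-1) − (6)(-6) = 31
R→S: (6)(-1) − (1)(-1) = -5
S→T: (1)(-3) − (3)(-1) = 0
T→P: (3)(-5) − (4)(-3) = -3
Σ = 24
Area = |Σ|/2 = 12.
Net area = 220.5 − 12 = 208.5.

208.5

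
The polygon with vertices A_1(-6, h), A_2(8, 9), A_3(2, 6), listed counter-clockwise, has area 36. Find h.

-10

The doubled signed area Σ (x_i y_{i+1} − x_{i+1} y_i) is linear in h.
With h=0 it equals 12; the coefficient of h is -6 (from the two edges through A_1).
So -6·h + 12 = 2·36 = 72 ⇒ h = -10.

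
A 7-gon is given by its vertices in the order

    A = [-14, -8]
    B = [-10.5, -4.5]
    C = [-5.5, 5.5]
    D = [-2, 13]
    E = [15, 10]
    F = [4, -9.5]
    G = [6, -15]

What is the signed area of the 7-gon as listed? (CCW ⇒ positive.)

Apply the shoelace (surveyor's) formula: 2A = Σ (x_i·y_{i+1} − x_{i+1}·y_i), indices taken mod 7.
Cross-terms: -21, -82.5, -60.5, -215, -182.5, -3, -258  ⇒  Σ = -822.5
Signed area = Σ/2 = -411.25 (negative ⇒ clockwise traversal).

-411.25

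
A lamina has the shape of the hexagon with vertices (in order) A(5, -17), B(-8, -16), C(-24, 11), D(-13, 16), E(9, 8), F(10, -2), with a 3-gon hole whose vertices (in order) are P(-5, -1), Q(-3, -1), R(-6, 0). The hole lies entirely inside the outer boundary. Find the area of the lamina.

Outer boundary:
Apply the shoelace formula: 2A = Σ (x_i·y_{i+1} − x_{i+1}·y_i), indices taken mod 6.
Cross-terms: -216, -472, -241, -248, -98, -160  ⇒  Σ = -1435
Area = |Σ|/2 = 717.5.
Hole:
P→Q: (-5)(-1) − (-3)(-1) = 2
Q→R: (-3)(0) − (-6)(-1) = -6
R→P: (-6)(-1) − (-5)(0) = 6
Σ = 2
Area = |Σ|/2 = 1.
Net area = 717.5 − 1 = 716.5.

716.5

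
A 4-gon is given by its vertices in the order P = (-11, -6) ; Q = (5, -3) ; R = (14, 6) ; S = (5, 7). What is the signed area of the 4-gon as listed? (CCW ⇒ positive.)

125

Apply the shoelace (surveyor's) formula: 2A = Σ (x_i·y_{i+1} − x_{i+1}·y_i), indices taken mod 4.
Σ = (63) + (72) + (68) + (47) = 250
Signed area = Σ/2 = 125 (positive ⇒ counter-clockwise traversal).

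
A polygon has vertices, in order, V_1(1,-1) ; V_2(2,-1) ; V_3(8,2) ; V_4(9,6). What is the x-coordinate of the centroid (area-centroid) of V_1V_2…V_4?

Apply the surveyor's formula. First the cross-terms c_i = x_i·y_{i+1} − x_{i+1}·y_i:
  1, 12, 30, -15  ⇒  2A = 28, A = 14.
Then Σ (x_i + x_{i+1})·c_i = 483, so x̄ = 483 / (6·14) = 5.75.

5.75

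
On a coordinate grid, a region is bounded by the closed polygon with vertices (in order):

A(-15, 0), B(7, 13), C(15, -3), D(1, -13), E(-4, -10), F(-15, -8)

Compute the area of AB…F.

451.5

Σ = (-195) + (-216) + (-192) + (-62) + (-118) + (-120) = -903
Area = |Σ|/2 = 451.5.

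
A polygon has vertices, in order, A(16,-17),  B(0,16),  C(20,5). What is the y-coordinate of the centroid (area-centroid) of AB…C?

4/3

Apply the shoelace (surveyor's) formula. First the cross-terms c_i = x_i·y_{i+1} − x_{i+1}·y_i:
  256, -320, -420  ⇒  2A = -484, A = -242.
Then Σ (y_i + y_{i+1})·c_i = -1936, so ȳ = -1936 / (6·(-242)) = 4/3.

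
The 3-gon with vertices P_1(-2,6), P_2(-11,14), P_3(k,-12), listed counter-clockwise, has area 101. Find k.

Write out the shoelace sum; only the two edges meeting at P_3 involve k:
2·Area = [((-11)·(-12) − k·14) + (k·6 − (-2)·(-12))] + 38
       = -8·k + 146 = 202
⇒ k = -7.

-7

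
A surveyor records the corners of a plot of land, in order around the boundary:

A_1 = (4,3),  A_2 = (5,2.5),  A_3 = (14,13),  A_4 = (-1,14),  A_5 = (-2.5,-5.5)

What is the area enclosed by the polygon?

144.5

Apply Gauss's area formula: 2A = Σ (x_i·y_{i+1} − x_{i+1}·y_i), indices taken mod 5.
A_1→A_2: (4)(2.5) − (5)(3) = -5
A_2→A_3: (5)(13) − (14)(2.5) = 30
A_3→A_4: (14)(14) − (-1)(13) = 209
A_4→A_5: (-1)(-5.5) − (-2.5)(14) = 40.5
A_5→A_1: (-2.5)(3) − (4)(-5.5) = 14.5
Σ = 289
Area = |Σ|/2 = 144.5.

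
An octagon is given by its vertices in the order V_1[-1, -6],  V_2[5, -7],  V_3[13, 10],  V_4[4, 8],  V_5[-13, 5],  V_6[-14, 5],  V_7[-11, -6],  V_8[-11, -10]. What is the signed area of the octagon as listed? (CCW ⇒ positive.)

305

Apply the shoelace formula: 2A = Σ (x_i·y_{i+1} − x_{i+1}·y_i), indices taken mod 8.
V_1→V_2: (-1)(-7) − (5)(-6) = 37
V_2→V_3: (5)(10) − (13)(-7) = 141
V_3→V_4: (13)(8) − (4)(10) = 64
V_4→V_5: (4)(5) − (-13)(8) = 124
V_5→V_6: (-13)(5) − (-14)(5) = 5
V_6→V_7: (-14)(-6) − (-11)(5) = 139
V_7→V_8: (-11)(-10) − (-11)(-6) = 44
V_8→V_1: (-11)(-6) − (-1)(-10) = 56
Σ = 610
Signed area = Σ/2 = 305 (positive ⇒ counter-clockwise traversal).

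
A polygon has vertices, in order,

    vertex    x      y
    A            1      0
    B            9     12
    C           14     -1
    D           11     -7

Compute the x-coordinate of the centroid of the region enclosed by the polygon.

2014/245

Apply the shoelace (surveyor's) formula. First the cross-terms c_i = x_i·y_{i+1} − x_{i+1}·y_i:
  12, -177, -87, 7  ⇒  2A = -245, A = -122.5.
Then Σ (x_i + x_{i+1})·c_i = -6042, so x̄ = -6042 / (6·(-122.5)) = 2014/245.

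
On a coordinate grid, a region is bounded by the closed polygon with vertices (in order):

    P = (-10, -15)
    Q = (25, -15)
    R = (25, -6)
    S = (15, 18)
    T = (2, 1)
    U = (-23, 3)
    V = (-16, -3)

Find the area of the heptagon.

812.5

Σ = (525) + (225) + (540) + (-21) + (29) + (117) + (210) = 1625
Area = |Σ|/2 = 812.5.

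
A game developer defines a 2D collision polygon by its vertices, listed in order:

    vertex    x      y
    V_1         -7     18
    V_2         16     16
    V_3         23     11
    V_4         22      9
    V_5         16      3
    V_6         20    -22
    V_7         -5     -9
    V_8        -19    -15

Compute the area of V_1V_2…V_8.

975

Σ = (-400) + (-192) + (-35) + (-78) + (-412) + (-290) + (-96) + (-447) = -1950
Area = |Σ|/2 = 975.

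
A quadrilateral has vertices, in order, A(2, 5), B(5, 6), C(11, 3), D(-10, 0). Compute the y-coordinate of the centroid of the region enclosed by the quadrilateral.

127/42

Apply Gauss's area formula. First the cross-terms c_i = x_i·y_{i+1} − x_{i+1}·y_i:
  -13, -51, 30, -50  ⇒  2A = -84, A = -42.
Then Σ (y_i + y_{i+1})·c_i = -762, so ȳ = -762 / (6·(-42)) = 127/42.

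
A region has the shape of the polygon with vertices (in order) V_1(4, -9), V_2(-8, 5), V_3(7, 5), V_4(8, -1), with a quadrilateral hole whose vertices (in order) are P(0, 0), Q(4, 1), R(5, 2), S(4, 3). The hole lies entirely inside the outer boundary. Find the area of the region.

Outer boundary:
Σ = (-52) + (-75) + (-47) + (-68) = -242
Area = |Σ|/2 = 121.
Hole:
Apply the surveyor's formula: 2A = Σ (x_i·y_{i+1} − x_{i+1}·y_i), indices taken mod 4.
Cross-terms: 0, 3, 7, 0  ⇒  Σ = 10
Area = |Σ|/2 = 5.
Net area = 121 − 5 = 116.

116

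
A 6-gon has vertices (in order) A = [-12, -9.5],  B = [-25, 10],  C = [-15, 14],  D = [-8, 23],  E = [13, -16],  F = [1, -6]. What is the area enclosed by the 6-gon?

552.5

Σ = (-357.5) + (-200) + (-233) + (-171) + (-62) + (-81.5) = -1105
Area = |Σ|/2 = 552.5.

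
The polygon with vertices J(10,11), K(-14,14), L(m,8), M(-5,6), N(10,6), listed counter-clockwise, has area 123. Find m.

The doubled signed area Σ (x_i y_{i+1} − x_{i+1} y_i) is linear in m.
With m=0 it equals 182; the coefficient of m is -8 (from the two edges through L).
So -8·m + 182 = 2·123 = 246 ⇒ m = -8.

-8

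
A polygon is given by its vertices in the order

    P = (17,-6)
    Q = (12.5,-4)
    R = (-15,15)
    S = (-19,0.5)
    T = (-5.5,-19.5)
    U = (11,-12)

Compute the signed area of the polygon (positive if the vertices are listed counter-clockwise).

601.875

Apply the surveyor's formula: 2A = Σ (x_i·y_{i+1} − x_{i+1}·y_i), indices taken mod 6.
Cross-terms: 7, 127.5, 277.5, 373.25, 280.5, 138  ⇒  Σ = 1203.75
Signed area = Σ/2 = 601.875 (positive ⇒ counter-clockwise traversal).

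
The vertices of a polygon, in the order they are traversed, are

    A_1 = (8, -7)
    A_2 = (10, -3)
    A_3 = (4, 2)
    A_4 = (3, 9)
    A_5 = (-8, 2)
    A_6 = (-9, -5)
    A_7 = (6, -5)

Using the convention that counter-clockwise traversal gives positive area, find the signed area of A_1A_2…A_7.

158.5

A_1→A_2: (8)(-3) − (10)(-7) = 46
A_2→A_3: (10)(2) − (4)(-3) = 32
A_3→A_4: (4)(9) − (3)(2) = 30
A_4→A_5: (3)(2) − (-8)(9) = 78
A_5→A_6: (-8)(-5) − (-9)(2) = 58
A_6→A_7: (-9)(-5) − (6)(-5) = 75
A_7→A_1: (6)(-7) − (8)(-5) = -2
Σ = 317
Signed area = Σ/2 = 158.5 (positive ⇒ counter-clockwise traversal).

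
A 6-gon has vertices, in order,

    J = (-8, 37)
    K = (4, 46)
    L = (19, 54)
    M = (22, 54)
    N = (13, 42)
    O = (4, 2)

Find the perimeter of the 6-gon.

|JK| = √((12)² + (9)²) = √225 = 15
|KL| = √((15)² + (8)²) = √289 = 17
|LM| = √((3)² + (0)²) = √9 = 3
|MN| = √((-9)² + (-12)²) = √225 = 15
|NO| = √((-9)² + (-40)²) = √1681 = 41
|OJ| = √((-12)² + (35)²) = √1369 = 37
Perimeter = 15 + 17 + 3 + 15 + 41 + 37 = 128.

128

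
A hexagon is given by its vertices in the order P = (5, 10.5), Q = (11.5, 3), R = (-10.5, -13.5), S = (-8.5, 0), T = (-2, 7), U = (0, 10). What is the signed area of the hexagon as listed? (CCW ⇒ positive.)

-236.875

Apply the surveyor's formula: 2A = Σ (x_i·y_{i+1} − x_{i+1}·y_i), indices taken mod 6.
Cross-terms: -105.75, -123.75, -114.75, -59.5, -20, -50  ⇒  Σ = -473.75
Signed area = Σ/2 = -236.875 (negative ⇒ clockwise traversal).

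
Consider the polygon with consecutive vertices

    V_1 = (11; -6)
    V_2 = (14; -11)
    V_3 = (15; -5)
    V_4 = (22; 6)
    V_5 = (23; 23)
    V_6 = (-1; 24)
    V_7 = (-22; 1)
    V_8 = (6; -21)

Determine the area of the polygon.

1189.5

Σ = (-37) + (95) + (200) + (368) + (575) + (527) + (456) + (195) = 2379
Area = |Σ|/2 = 1189.5.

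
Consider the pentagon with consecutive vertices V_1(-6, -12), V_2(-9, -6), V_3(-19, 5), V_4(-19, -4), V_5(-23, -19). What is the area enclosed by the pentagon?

185.5

Σ = (-72) + (-159) + (171) + (269) + (162) = 371
Area = |Σ|/2 = 185.5.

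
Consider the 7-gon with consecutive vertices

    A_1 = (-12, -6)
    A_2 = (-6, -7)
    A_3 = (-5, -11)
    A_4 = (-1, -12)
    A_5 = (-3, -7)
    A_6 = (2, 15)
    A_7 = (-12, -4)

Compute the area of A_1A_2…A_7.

132

Apply the shoelace (surveyor's) formula: 2A = Σ (x_i·y_{i+1} − x_{i+1}·y_i), indices taken mod 7.
A_1→A_2: (-12)(-7) − (-6)(-6) = 48
A_2→A_3: (-6)(-11) − (-5)(-7) = 31
A_3→A_4: (-5)(-12) − (-1)(-11) = 49
A_4→A_5: (-1)(-7) − (-3)(-12) = -29
A_5→A_6: (-3)(15) − (2)(-7) = -31
A_6→A_7: (2)(-4) − (-12)(15) = 172
A_7→A_1: (-12)(-6) − (-12)(-4) = 24
Σ = 264
Area = |Σ|/2 = 132.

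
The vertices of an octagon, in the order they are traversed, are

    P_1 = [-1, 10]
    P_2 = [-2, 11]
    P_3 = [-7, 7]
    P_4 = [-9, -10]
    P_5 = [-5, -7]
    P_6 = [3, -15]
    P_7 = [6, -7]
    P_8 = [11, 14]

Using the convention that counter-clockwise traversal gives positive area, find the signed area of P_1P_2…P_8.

334

P_1→P_2: (-1)(11) − (-2)(10) = 9
P_2→P_3: (-2)(7) − (-7)(11) = 63
P_3→P_4: (-7)(-10) − (-9)(7) = 133
P_4→P_5: (-9)(-7) − (-5)(-10) = 13
P_5→P_6: (-5)(-15) − (3)(-7) = 96
P_6→P_7: (3)(-7) − (6)(-15) = 69
P_7→P_8: (6)(14) − (11)(-7) = 161
P_8→P_1: (11)(10) − (-1)(14) = 124
Σ = 668
Signed area = Σ/2 = 334 (positive ⇒ counter-clockwise traversal).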